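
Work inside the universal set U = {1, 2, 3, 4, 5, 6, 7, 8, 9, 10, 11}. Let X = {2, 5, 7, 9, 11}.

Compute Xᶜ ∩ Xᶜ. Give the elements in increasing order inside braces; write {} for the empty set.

{1, 3, 4, 6, 8, 10}

Xᶜ = {1, 3, 4, 6, 8, 10}
Xᶜ ∩ Xᶜ = {1, 3, 4, 6, 8, 10}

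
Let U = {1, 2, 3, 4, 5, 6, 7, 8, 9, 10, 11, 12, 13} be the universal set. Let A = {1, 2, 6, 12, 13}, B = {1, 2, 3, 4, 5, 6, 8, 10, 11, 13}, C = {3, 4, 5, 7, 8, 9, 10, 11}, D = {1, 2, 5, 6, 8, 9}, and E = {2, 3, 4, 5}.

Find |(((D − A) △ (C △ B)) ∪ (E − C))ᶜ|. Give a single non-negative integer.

6

D − A = {5, 8, 9}
C △ B = {1, 2, 6, 7, 9, 13}
(D − A) △ (C △ B) = {1, 2, 5, 6, 7, 8, 13}
E − C = {2}
((D − A) △ (C △ B)) ∪ (E − C) = {1, 2, 5, 6, 7, 8, 13}
(((D − A) △ (C △ B)) ∪ (E − C))ᶜ = {3, 4, 9, 10, 11, 12}
|(((D − A) △ (C △ B)) ∪ (E − C))ᶜ| = 6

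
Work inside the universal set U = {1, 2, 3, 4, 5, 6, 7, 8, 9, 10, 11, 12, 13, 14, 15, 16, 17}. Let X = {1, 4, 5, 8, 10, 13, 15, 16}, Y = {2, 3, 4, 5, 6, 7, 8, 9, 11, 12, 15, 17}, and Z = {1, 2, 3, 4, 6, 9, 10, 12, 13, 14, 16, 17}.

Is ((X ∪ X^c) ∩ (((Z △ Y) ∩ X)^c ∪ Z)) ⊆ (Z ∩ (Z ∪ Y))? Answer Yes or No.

No

X^c = {2, 3, 6, 7, 9, 11, 12, 14, 17}
X ∪ X^c = {1, 2, 3, 4, 5, 6, 7, 8, 9, 10, 11, 12, 13, 14, 15, 16, 17}
Z △ Y = {1, 5, 7, 8, 10, 11, 13, 14, 15, 16}
(Z △ Y) ∩ X = {1, 5, 8, 10, 13, 15, 16}
((Z △ Y) ∩ X)^c = {2, 3, 4, 6, 7, 9, 11, 12, 14, 17}
((Z △ Y) ∩ X)^c ∪ Z = {1, 2, 3, 4, 6, 7, 9, 10, 11, 12, 13, 14, 16, 17}
(X ∪ X^c) ∩ (((Z △ Y) ∩ X)^c ∪ Z) = {1, 2, 3, 4, 6, 7, 9, 10, 11, 12, 13, 14, 16, 17}
Z ∪ Y = {1, 2, 3, 4, 5, 6, 7, 8, 9, 10, 11, 12, 13, 14, 15, 16, 17}
Z ∩ (Z ∪ Y) = {1, 2, 3, 4, 6, 9, 10, 12, 13, 14, 16, 17}
7 ∈ (X ∪ X^c) ∩ (((Z △ Y) ∩ X)^c ∪ Z) but 7 ∉ Z ∩ (Z ∪ Y), so the inclusion fails.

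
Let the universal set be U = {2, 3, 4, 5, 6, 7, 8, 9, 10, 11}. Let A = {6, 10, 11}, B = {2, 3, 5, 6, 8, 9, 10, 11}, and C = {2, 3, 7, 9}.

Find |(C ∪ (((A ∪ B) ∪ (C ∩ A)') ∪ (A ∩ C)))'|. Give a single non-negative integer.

0

A ∪ B = {2, 3, 5, 6, 8, 9, 10, 11}
C ∩ A = {}
(C ∩ A)' = {2, 3, 4, 5, 6, 7, 8, 9, 10, 11}
(A ∪ B) ∪ (C ∩ A)' = {2, 3, 4, 5, 6, 7, 8, 9, 10, 11}
A ∩ C = {}
((A ∪ B) ∪ (C ∩ A)') ∪ (A ∩ C) = {2, 3, 4, 5, 6, 7, 8, 9, 10, 11}
C ∪ (((A ∪ B) ∪ (C ∩ A)') ∪ (A ∩ C)) = {2, 3, 4, 5, 6, 7, 8, 9, 10, 11}
(C ∪ (((A ∪ B) ∪ (C ∩ A)') ∪ (A ∩ C)))' = {}
|(C ∪ (((A ∪ B) ∪ (C ∩ A)') ∪ (A ∩ C)))'| = 0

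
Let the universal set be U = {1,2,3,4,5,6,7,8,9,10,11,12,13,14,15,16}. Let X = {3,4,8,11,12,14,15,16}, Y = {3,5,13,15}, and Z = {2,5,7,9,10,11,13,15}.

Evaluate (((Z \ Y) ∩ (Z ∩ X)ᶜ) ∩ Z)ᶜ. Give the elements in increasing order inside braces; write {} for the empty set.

Z \ Y = {2,7,9,10,11}
Z ∩ X = {11,15}
(Z ∩ X)ᶜ = {1,2,3,4,5,6,7,8,9,10,12,13,14,16}
(Z \ Y) ∩ (Z ∩ X)ᶜ = {2,7,9,10}
((Z \ Y) ∩ (Z ∩ X)ᶜ) ∩ Z = {2,7,9,10}
(((Z \ Y) ∩ (Z ∩ X)ᶜ) ∩ Z)ᶜ = {1,3,4,5,6,8,11,12,13,14,15,16}

{1,3,4,5,6,8,11,12,13,14,15,16}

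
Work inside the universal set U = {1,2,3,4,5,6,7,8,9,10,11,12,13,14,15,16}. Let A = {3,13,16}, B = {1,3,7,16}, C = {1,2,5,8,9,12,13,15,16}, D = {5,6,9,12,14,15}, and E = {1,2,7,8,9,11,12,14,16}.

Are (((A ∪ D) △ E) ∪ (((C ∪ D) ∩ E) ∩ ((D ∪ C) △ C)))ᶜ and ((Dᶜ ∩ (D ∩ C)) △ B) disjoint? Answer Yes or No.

A ∪ D = {3,5,6,9,12,13,14,15,16}
(A ∪ D) △ E = {1,2,3,5,6,7,8,11,13,15}
C ∪ D = {1,2,5,6,8,9,12,13,14,15,16}
(C ∪ D) ∩ E = {1,2,8,9,12,14,16}
D ∪ C = {1,2,5,6,8,9,12,13,14,15,16}
(D ∪ C) △ C = {6,14}
((C ∪ D) ∩ E) ∩ ((D ∪ C) △ C) = {14}
((A ∪ D) △ E) ∪ (((C ∪ D) ∩ E) ∩ ((D ∪ C) △ C)) = {1,2,3,5,6,7,8,11,13,14,15}
(((A ∪ D) △ E) ∪ (((C ∪ D) ∩ E) ∩ ((D ∪ C) △ C)))ᶜ = {4,9,10,12,16}
Dᶜ = {1,2,3,4,7,8,10,11,13,16}
D ∩ C = {5,9,12,15}
Dᶜ ∩ (D ∩ C) = {}
(Dᶜ ∩ (D ∩ C)) △ B = {1,3,7,16}
16 lies in both, so they are not disjoint.

No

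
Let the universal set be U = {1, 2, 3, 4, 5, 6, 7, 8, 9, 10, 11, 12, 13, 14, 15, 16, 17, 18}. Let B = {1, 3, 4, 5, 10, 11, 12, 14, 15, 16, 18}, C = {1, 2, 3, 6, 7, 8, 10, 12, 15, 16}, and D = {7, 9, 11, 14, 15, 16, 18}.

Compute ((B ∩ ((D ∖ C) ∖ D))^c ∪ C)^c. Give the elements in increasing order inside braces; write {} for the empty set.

{}

D ∖ C = {9, 11, 14, 18}
(D ∖ C) ∖ D = {}
B ∩ ((D ∖ C) ∖ D) = {}
(B ∩ ((D ∖ C) ∖ D))^c = {1, 2, 3, 4, 5, 6, 7, 8, 9, 10, 11, 12, 13, 14, 15, 16, 17, 18}
(B ∩ ((D ∖ C) ∖ D))^c ∪ C = {1, 2, 3, 4, 5, 6, 7, 8, 9, 10, 11, 12, 13, 14, 15, 16, 17, 18}
((B ∩ ((D ∖ C) ∖ D))^c ∪ C)^c = {}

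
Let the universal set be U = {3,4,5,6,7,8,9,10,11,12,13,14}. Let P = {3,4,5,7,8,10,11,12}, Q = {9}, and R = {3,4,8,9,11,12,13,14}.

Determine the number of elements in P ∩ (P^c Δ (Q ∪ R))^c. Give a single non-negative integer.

3

P^c = {6,9,13,14}
Q ∪ R = {3,4,8,9,11,12,13,14}
P^c Δ (Q ∪ R) = {3,4,6,8,11,12}
(P^c Δ (Q ∪ R))^c = {5,7,9,10,13,14}
P ∩ (P^c Δ (Q ∪ R))^c = {5,7,10}
|P ∩ (P^c Δ (Q ∪ R))^c| = 3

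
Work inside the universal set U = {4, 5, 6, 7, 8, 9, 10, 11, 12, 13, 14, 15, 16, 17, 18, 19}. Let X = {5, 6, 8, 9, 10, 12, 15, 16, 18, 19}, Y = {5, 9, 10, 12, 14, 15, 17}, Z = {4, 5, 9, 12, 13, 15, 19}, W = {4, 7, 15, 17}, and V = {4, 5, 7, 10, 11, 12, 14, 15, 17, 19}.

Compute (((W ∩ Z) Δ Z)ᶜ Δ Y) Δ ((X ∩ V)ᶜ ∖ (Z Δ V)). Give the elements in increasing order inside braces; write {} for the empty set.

W ∩ Z = {4, 15}
(W ∩ Z) Δ Z = {5, 9, 12, 13, 19}
((W ∩ Z) Δ Z)ᶜ = {4, 6, 7, 8, 10, 11, 14, 15, 16, 17, 18}
((W ∩ Z) Δ Z)ᶜ Δ Y = {4, 5, 6, 7, 8, 9, 11, 12, 16, 18}
X ∩ V = {5, 10, 12, 15, 19}
(X ∩ V)ᶜ = {4, 6, 7, 8, 9, 11, 13, 14, 16, 17, 18}
Z Δ V = {7, 9, 10, 11, 13, 14, 17}
(X ∩ V)ᶜ ∖ (Z Δ V) = {4, 6, 8, 16, 18}
(((W ∩ Z) Δ Z)ᶜ Δ Y) Δ ((X ∩ V)ᶜ ∖ (Z Δ V)) = {5, 7, 9, 11, 12}

{5, 7, 9, 11, 12}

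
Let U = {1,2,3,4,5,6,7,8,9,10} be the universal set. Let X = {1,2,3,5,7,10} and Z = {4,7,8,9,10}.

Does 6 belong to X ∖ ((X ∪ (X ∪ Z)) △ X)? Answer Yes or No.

6 ∉ X and 6 ∉ Z, so 6 ∉ X ∪ Z
6 ∉ X and 6 ∉ (X ∪ Z), so 6 ∉ X ∪ (X ∪ Z)
6 ∉ (X ∪ (X ∪ Z)) and 6 ∉ X, so 6 ∉ (X ∪ (X ∪ Z)) △ X
6 ∉ X and 6 ∉ ((X ∪ (X ∪ Z)) △ X), so 6 ∉ X ∖ ((X ∪ (X ∪ Z)) △ X)

No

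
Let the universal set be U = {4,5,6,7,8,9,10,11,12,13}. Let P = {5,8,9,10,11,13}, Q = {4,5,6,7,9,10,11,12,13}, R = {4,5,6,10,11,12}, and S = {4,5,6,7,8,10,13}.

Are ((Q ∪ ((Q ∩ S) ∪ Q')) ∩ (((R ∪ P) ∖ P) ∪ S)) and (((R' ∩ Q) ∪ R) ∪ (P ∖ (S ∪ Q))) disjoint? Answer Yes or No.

Q ∩ S = {4,5,6,7,10,13}
Q' = {8}
(Q ∩ S) ∪ Q' = {4,5,6,7,8,10,13}
Q ∪ ((Q ∩ S) ∪ Q') = {4,5,6,7,8,9,10,11,12,13}
R ∪ P = {4,5,6,8,9,10,11,12,13}
(R ∪ P) ∖ P = {4,6,12}
((R ∪ P) ∖ P) ∪ S = {4,5,6,7,8,10,12,13}
(Q ∪ ((Q ∩ S) ∪ Q')) ∩ (((R ∪ P) ∖ P) ∪ S) = {4,5,6,7,8,10,12,13}
R' = {7,8,9,13}
R' ∩ Q = {7,9,13}
(R' ∩ Q) ∪ R = {4,5,6,7,9,10,11,12,13}
S ∪ Q = {4,5,6,7,8,9,10,11,12,13}
P ∖ (S ∪ Q) = {}
((R' ∩ Q) ∪ R) ∪ (P ∖ (S ∪ Q)) = {4,5,6,7,9,10,11,12,13}
4 lies in both, so they are not disjoint.

No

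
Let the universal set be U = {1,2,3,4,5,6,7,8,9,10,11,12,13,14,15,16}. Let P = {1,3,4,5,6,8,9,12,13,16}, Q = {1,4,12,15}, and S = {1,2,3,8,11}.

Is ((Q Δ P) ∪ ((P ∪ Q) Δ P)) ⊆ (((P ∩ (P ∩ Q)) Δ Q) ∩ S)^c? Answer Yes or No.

Q Δ P = {3,5,6,8,9,13,15,16}
P ∪ Q = {1,3,4,5,6,8,9,12,13,15,16}
(P ∪ Q) Δ P = {15}
(Q Δ P) ∪ ((P ∪ Q) Δ P) = {3,5,6,8,9,13,15,16}
P ∩ Q = {1,4,12}
P ∩ (P ∩ Q) = {1,4,12}
(P ∩ (P ∩ Q)) Δ Q = {15}
((P ∩ (P ∩ Q)) Δ Q) ∩ S = {}
(((P ∩ (P ∩ Q)) Δ Q) ∩ S)^c = {1,2,3,4,5,6,7,8,9,10,11,12,13,14,15,16}
Every element of {3,5,6,8,9,13,15,16} is in {1,2,3,4,5,6,7,8,9,10,11,12,13,14,15,16}, so (Q Δ P) ∪ ((P ∪ Q) Δ P) ⊆ (((P ∩ (P ∩ Q)) Δ Q) ∩ S)^c.

Yes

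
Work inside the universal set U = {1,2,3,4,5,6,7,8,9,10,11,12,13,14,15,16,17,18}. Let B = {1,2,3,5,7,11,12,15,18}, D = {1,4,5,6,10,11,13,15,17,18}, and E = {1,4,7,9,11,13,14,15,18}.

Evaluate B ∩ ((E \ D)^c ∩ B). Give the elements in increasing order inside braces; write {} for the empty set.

{1,2,3,5,11,12,15,18}

E \ D = {7,9,14}
(E \ D)^c = {1,2,3,4,5,6,8,10,11,12,13,15,16,17,18}
(E \ D)^c ∩ B = {1,2,3,5,11,12,15,18}
B ∩ ((E \ D)^c ∩ B) = {1,2,3,5,11,12,15,18}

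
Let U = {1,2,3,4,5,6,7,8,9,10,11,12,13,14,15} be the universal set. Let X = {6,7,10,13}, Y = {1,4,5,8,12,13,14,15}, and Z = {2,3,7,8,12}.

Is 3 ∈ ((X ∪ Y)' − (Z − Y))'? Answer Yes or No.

Yes

3 ∉ X and 3 ∉ Y, so 3 ∉ X ∪ Y
3 ∈ (X ∪ Y)' since 3 ∉ (X ∪ Y)
3 ∈ Z and 3 ∉ Y, so 3 ∈ Z − Y
3 ∈ (X ∪ Y)' and 3 ∈ (Z − Y), so 3 ∉ (X ∪ Y)' − (Z − Y)
3 ∈ ((X ∪ Y)' − (Z − Y))' since 3 ∉ ((X ∪ Y)' − (Z − Y))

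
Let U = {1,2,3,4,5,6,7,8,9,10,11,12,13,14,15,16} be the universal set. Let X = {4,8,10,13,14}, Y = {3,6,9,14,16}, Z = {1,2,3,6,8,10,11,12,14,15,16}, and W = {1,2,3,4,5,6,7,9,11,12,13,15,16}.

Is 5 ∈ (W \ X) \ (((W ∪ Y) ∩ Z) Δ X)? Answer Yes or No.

Yes

5 ∈ W and 5 ∉ X, so 5 ∈ W \ X
5 ∈ W and 5 ∉ Y, so 5 ∈ W ∪ Y
5 ∈ (W ∪ Y) and 5 ∉ Z, so 5 ∉ (W ∪ Y) ∩ Z
5 ∉ ((W ∪ Y) ∩ Z) and 5 ∉ X, so 5 ∉ ((W ∪ Y) ∩ Z) Δ X
5 ∈ (W \ X) and 5 ∉ (((W ∪ Y) ∩ Z) Δ X), so 5 ∈ (W \ X) \ (((W ∪ Y) ∩ Z) Δ X)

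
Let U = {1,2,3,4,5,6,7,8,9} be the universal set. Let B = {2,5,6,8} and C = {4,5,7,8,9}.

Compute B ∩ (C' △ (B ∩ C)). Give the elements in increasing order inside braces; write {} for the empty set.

{2,5,6,8}

C' = {1,2,3,6}
B ∩ C = {5,8}
C' △ (B ∩ C) = {1,2,3,5,6,8}
B ∩ (C' △ (B ∩ C)) = {2,5,6,8}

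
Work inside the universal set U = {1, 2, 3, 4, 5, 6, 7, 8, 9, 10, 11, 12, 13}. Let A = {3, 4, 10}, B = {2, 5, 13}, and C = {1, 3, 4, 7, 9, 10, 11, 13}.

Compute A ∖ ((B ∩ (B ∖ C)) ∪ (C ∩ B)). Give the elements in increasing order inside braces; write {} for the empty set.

{3, 4, 10}

B ∖ C = {2, 5}
B ∩ (B ∖ C) = {2, 5}
C ∩ B = {13}
(B ∩ (B ∖ C)) ∪ (C ∩ B) = {2, 5, 13}
A ∖ ((B ∩ (B ∖ C)) ∪ (C ∩ B)) = {3, 4, 10}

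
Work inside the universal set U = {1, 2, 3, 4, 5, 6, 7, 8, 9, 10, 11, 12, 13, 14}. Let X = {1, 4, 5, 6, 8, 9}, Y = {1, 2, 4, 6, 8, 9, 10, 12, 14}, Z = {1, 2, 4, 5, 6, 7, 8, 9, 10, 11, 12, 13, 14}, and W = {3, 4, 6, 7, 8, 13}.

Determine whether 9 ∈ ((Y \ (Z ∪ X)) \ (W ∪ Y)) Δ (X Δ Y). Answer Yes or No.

No

9 ∈ Z and 9 ∈ X, so 9 ∈ Z ∪ X
9 ∈ Y and 9 ∈ (Z ∪ X), so 9 ∉ Y \ (Z ∪ X)
9 ∉ W and 9 ∈ Y, so 9 ∈ W ∪ Y
9 ∉ (Y \ (Z ∪ X)) and 9 ∈ (W ∪ Y), so 9 ∉ (Y \ (Z ∪ X)) \ (W ∪ Y)
9 ∈ X and 9 ∈ Y, so 9 ∉ X Δ Y
9 ∉ ((Y \ (Z ∪ X)) \ (W ∪ Y)) and 9 ∉ (X Δ Y), so 9 ∉ ((Y \ (Z ∪ X)) \ (W ∪ Y)) Δ (X Δ Y)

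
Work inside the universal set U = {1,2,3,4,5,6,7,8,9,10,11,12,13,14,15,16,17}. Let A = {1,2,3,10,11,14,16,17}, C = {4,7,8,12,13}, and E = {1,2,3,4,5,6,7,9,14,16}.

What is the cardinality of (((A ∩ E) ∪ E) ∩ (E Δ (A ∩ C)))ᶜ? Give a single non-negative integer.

7

A ∩ E = {1,2,3,14,16}
(A ∩ E) ∪ E = {1,2,3,4,5,6,7,9,14,16}
A ∩ C = {}
E Δ (A ∩ C) = {1,2,3,4,5,6,7,9,14,16}
((A ∩ E) ∪ E) ∩ (E Δ (A ∩ C)) = {1,2,3,4,5,6,7,9,14,16}
(((A ∩ E) ∪ E) ∩ (E Δ (A ∩ C)))ᶜ = {8,10,11,12,13,15,17}
|(((A ∩ E) ∪ E) ∩ (E Δ (A ∩ C)))ᶜ| = 7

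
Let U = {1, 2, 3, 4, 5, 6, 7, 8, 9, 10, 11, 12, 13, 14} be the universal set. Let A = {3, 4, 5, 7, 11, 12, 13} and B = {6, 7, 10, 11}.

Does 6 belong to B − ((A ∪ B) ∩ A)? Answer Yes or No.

6 ∉ A and 6 ∈ B, so 6 ∈ A ∪ B
6 ∈ (A ∪ B) and 6 ∉ A, so 6 ∉ (A ∪ B) ∩ A
6 ∈ B and 6 ∉ ((A ∪ B) ∩ A), so 6 ∈ B − ((A ∪ B) ∩ A)

Yes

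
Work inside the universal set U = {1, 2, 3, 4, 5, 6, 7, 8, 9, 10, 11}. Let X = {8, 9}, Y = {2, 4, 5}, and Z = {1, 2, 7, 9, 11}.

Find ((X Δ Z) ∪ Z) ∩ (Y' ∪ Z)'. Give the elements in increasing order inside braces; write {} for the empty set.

X Δ Z = {1, 2, 7, 8, 11}
(X Δ Z) ∪ Z = {1, 2, 7, 8, 9, 11}
Y' = {1, 3, 6, 7, 8, 9, 10, 11}
Y' ∪ Z = {1, 2, 3, 6, 7, 8, 9, 10, 11}
(Y' ∪ Z)' = {4, 5}
((X Δ Z) ∪ Z) ∩ (Y' ∪ Z)' = {}

{}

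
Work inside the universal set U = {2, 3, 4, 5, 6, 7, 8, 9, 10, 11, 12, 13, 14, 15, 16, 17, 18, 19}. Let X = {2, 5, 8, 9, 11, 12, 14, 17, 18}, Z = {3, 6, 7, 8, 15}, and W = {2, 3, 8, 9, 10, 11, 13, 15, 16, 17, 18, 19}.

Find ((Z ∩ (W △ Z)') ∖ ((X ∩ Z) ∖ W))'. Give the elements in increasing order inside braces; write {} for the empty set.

W △ Z = {2, 6, 7, 9, 10, 11, 13, 16, 17, 18, 19}
(W △ Z)' = {3, 4, 5, 8, 12, 14, 15}
Z ∩ (W △ Z)' = {3, 8, 15}
X ∩ Z = {8}
(X ∩ Z) ∖ W = {}
(Z ∩ (W △ Z)') ∖ ((X ∩ Z) ∖ W) = {3, 8, 15}
((Z ∩ (W △ Z)') ∖ ((X ∩ Z) ∖ W))' = {2, 4, 5, 6, 7, 9, 10, 11, 12, 13, 14, 16, 17, 18, 19}

{2, 4, 5, 6, 7, 9, 10, 11, 12, 13, 14, 16, 17, 18, 19}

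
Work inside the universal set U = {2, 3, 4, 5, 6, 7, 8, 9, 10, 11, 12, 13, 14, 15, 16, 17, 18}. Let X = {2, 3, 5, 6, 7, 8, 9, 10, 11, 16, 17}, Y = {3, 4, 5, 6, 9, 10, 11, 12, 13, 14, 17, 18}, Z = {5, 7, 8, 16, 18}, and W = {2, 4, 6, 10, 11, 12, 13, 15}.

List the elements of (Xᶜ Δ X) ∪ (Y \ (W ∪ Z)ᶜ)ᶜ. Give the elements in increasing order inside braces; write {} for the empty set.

Xᶜ = {4, 12, 13, 14, 15, 18}
Xᶜ Δ X = {2, 3, 4, 5, 6, 7, 8, 9, 10, 11, 12, 13, 14, 15, 16, 17, 18}
W ∪ Z = {2, 4, 5, 6, 7, 8, 10, 11, 12, 13, 15, 16, 18}
(W ∪ Z)ᶜ = {3, 9, 14, 17}
Y \ (W ∪ Z)ᶜ = {4, 5, 6, 10, 11, 12, 13, 18}
(Y \ (W ∪ Z)ᶜ)ᶜ = {2, 3, 7, 8, 9, 14, 15, 16, 17}
(Xᶜ Δ X) ∪ (Y \ (W ∪ Z)ᶜ)ᶜ = {2, 3, 4, 5, 6, 7, 8, 9, 10, 11, 12, 13, 14, 15, 16, 17, 18}

{2, 3, 4, 5, 6, 7, 8, 9, 10, 11, 12, 13, 14, 15, 16, 17, 18}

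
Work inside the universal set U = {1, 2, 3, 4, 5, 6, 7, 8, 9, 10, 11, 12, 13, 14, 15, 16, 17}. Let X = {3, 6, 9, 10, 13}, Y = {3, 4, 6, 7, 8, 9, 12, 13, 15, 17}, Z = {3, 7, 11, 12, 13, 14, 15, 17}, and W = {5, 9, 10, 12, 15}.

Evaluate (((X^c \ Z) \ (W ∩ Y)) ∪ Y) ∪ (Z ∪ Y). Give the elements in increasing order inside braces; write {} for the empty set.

{1, 2, 3, 4, 5, 6, 7, 8, 9, 11, 12, 13, 14, 15, 16, 17}

X^c = {1, 2, 4, 5, 7, 8, 11, 12, 14, 15, 16, 17}
X^c \ Z = {1, 2, 4, 5, 8, 16}
W ∩ Y = {9, 12, 15}
(X^c \ Z) \ (W ∩ Y) = {1, 2, 4, 5, 8, 16}
((X^c \ Z) \ (W ∩ Y)) ∪ Y = {1, 2, 3, 4, 5, 6, 7, 8, 9, 12, 13, 15, 16, 17}
Z ∪ Y = {3, 4, 6, 7, 8, 9, 11, 12, 13, 14, 15, 17}
(((X^c \ Z) \ (W ∩ Y)) ∪ Y) ∪ (Z ∪ Y) = {1, 2, 3, 4, 5, 6, 7, 8, 9, 11, 12, 13, 14, 15, 16, 17}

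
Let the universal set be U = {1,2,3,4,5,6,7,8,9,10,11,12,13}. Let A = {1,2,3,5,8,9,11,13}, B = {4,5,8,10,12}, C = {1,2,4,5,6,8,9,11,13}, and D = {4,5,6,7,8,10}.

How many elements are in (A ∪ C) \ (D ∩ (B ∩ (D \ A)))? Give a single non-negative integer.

A ∪ C = {1,2,3,4,5,6,8,9,11,13}
D \ A = {4,6,7,10}
B ∩ (D \ A) = {4,10}
D ∩ (B ∩ (D \ A)) = {4,10}
(A ∪ C) \ (D ∩ (B ∩ (D \ A))) = {1,2,3,5,6,8,9,11,13}
|(A ∪ C) \ (D ∩ (B ∩ (D \ A)))| = 9

9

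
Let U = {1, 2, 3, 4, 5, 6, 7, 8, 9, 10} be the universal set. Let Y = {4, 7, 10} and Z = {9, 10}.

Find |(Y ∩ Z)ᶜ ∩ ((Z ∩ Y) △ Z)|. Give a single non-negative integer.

1

Y ∩ Z = {10}
(Y ∩ Z)ᶜ = {1, 2, 3, 4, 5, 6, 7, 8, 9}
Z ∩ Y = {10}
(Z ∩ Y) △ Z = {9}
(Y ∩ Z)ᶜ ∩ ((Z ∩ Y) △ Z) = {9}
|(Y ∩ Z)ᶜ ∩ ((Z ∩ Y) △ Z)| = 1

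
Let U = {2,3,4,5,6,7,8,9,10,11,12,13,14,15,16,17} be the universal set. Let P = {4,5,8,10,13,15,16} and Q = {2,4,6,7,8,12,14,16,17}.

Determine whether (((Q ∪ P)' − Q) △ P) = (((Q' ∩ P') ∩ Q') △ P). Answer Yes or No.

Q ∪ P = {2,4,5,6,7,8,10,12,13,14,15,16,17}
(Q ∪ P)' = {3,9,11}
(Q ∪ P)' − Q = {3,9,11}
((Q ∪ P)' − Q) △ P = {3,4,5,8,9,10,11,13,15,16}
Q' = {3,5,9,10,11,13,15}
P' = {2,3,6,7,9,11,12,14,17}
Q' ∩ P' = {3,9,11}
(Q' ∩ P') ∩ Q' = {3,9,11}
((Q' ∩ P') ∩ Q') △ P = {3,4,5,8,9,10,11,13,15,16}
Both equal {3,4,5,8,9,10,11,13,15,16}, so ((Q ∪ P)' − Q) △ P = ((Q' ∩ P') ∩ Q') △ P.

Yes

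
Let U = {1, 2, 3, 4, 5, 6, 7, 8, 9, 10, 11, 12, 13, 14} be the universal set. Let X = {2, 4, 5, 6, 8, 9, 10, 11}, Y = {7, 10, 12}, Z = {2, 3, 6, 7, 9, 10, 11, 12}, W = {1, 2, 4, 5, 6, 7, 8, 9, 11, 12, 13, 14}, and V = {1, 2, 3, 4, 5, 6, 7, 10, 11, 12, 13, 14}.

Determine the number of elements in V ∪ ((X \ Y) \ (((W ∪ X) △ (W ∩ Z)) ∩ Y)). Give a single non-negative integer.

X \ Y = {2, 4, 5, 6, 8, 9, 11}
W ∪ X = {1, 2, 4, 5, 6, 7, 8, 9, 10, 11, 12, 13, 14}
W ∩ Z = {2, 6, 7, 9, 11, 12}
(W ∪ X) △ (W ∩ Z) = {1, 4, 5, 8, 10, 13, 14}
((W ∪ X) △ (W ∩ Z)) ∩ Y = {10}
(X \ Y) \ (((W ∪ X) △ (W ∩ Z)) ∩ Y) = {2, 4, 5, 6, 8, 9, 11}
V ∪ ((X \ Y) \ (((W ∪ X) △ (W ∩ Z)) ∩ Y)) = {1, 2, 3, 4, 5, 6, 7, 8, 9, 10, 11, 12, 13, 14}
|V ∪ ((X \ Y) \ (((W ∪ X) △ (W ∩ Z)) ∩ Y))| = 14

14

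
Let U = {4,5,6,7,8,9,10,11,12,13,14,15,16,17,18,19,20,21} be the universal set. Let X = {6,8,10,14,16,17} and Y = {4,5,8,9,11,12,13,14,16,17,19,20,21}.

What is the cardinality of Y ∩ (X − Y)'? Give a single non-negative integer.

13

X − Y = {6,10}
(X − Y)' = {4,5,7,8,9,11,12,13,14,15,16,17,18,19,20,21}
Y ∩ (X − Y)' = {4,5,8,9,11,12,13,14,16,17,19,20,21}
|Y ∩ (X − Y)'| = 13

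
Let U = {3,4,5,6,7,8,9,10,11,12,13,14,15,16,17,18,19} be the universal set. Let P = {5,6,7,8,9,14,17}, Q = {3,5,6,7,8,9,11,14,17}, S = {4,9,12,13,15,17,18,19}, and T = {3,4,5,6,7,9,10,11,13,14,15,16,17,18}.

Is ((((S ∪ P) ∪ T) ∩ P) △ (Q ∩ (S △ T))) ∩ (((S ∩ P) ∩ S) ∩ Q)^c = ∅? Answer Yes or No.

S ∪ P = {4,5,6,7,8,9,12,13,14,15,17,18,19}
(S ∪ P) ∪ T = {3,4,5,6,7,8,9,10,11,12,13,14,15,16,17,18,19}
((S ∪ P) ∪ T) ∩ P = {5,6,7,8,9,14,17}
S △ T = {3,5,6,7,10,11,12,14,16,19}
Q ∩ (S △ T) = {3,5,6,7,11,14}
(((S ∪ P) ∪ T) ∩ P) △ (Q ∩ (S △ T)) = {3,8,9,11,17}
S ∩ P = {9,17}
(S ∩ P) ∩ S = {9,17}
((S ∩ P) ∩ S) ∩ Q = {9,17}
(((S ∩ P) ∩ S) ∩ Q)^c = {3,4,5,6,7,8,10,11,12,13,14,15,16,18,19}
3 lies in both, so they are not disjoint.

No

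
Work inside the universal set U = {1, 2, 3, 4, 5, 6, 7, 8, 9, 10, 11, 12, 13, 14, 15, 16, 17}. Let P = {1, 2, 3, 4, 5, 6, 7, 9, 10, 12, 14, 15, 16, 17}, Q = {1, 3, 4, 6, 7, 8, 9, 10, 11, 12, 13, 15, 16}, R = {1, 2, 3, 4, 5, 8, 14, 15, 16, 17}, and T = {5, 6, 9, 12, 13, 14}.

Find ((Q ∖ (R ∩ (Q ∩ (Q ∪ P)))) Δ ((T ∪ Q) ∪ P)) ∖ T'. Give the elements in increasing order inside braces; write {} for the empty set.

Q ∪ P = {1, 2, 3, 4, 5, 6, 7, 8, 9, 10, 11, 12, 13, 14, 15, 16, 17}
Q ∩ (Q ∪ P) = {1, 3, 4, 6, 7, 8, 9, 10, 11, 12, 13, 15, 16}
R ∩ (Q ∩ (Q ∪ P)) = {1, 3, 4, 8, 15, 16}
Q ∖ (R ∩ (Q ∩ (Q ∪ P))) = {6, 7, 9, 10, 11, 12, 13}
T ∪ Q = {1, 3, 4, 5, 6, 7, 8, 9, 10, 11, 12, 13, 14, 15, 16}
(T ∪ Q) ∪ P = {1, 2, 3, 4, 5, 6, 7, 8, 9, 10, 11, 12, 13, 14, 15, 16, 17}
(Q ∖ (R ∩ (Q ∩ (Q ∪ P)))) Δ ((T ∪ Q) ∪ P) = {1, 2, 3, 4, 5, 8, 14, 15, 16, 17}
T' = {1, 2, 3, 4, 7, 8, 10, 11, 15, 16, 17}
((Q ∖ (R ∩ (Q ∩ (Q ∪ P)))) Δ ((T ∪ Q) ∪ P)) ∖ T' = {5, 14}

{5, 14}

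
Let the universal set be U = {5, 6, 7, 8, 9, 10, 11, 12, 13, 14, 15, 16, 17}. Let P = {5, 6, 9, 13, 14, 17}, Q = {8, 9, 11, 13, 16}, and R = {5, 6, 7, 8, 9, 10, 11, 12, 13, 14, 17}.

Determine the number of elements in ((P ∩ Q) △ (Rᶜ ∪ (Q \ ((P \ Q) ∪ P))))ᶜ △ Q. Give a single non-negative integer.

P ∩ Q = {9, 13}
Rᶜ = {15, 16}
P \ Q = {5, 6, 14, 17}
(P \ Q) ∪ P = {5, 6, 9, 13, 14, 17}
Q \ ((P \ Q) ∪ P) = {8, 11, 16}
Rᶜ ∪ (Q \ ((P \ Q) ∪ P)) = {8, 11, 15, 16}
(P ∩ Q) △ (Rᶜ ∪ (Q \ ((P \ Q) ∪ P))) = {8, 9, 11, 13, 15, 16}
((P ∩ Q) △ (Rᶜ ∪ (Q \ ((P \ Q) ∪ P))))ᶜ = {5, 6, 7, 10, 12, 14, 17}
((P ∩ Q) △ (Rᶜ ∪ (Q \ ((P \ Q) ∪ P))))ᶜ △ Q = {5, 6, 7, 8, 9, 10, 11, 12, 13, 14, 16, 17}
|((P ∩ Q) △ (Rᶜ ∪ (Q \ ((P \ Q) ∪ P))))ᶜ △ Q| = 12

12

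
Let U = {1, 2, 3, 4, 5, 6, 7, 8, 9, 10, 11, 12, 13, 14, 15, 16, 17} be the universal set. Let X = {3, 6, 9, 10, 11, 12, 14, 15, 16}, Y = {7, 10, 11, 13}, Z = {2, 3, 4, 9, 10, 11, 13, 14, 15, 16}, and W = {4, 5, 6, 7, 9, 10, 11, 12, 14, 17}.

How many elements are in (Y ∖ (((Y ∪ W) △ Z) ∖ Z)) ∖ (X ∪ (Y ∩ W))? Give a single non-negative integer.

1

Y ∪ W = {4, 5, 6, 7, 9, 10, 11, 12, 13, 14, 17}
(Y ∪ W) △ Z = {2, 3, 5, 6, 7, 12, 15, 16, 17}
((Y ∪ W) △ Z) ∖ Z = {5, 6, 7, 12, 17}
Y ∖ (((Y ∪ W) △ Z) ∖ Z) = {10, 11, 13}
Y ∩ W = {7, 10, 11}
X ∪ (Y ∩ W) = {3, 6, 7, 9, 10, 11, 12, 14, 15, 16}
(Y ∖ (((Y ∪ W) △ Z) ∖ Z)) ∖ (X ∪ (Y ∩ W)) = {13}
|(Y ∖ (((Y ∪ W) △ Z) ∖ Z)) ∖ (X ∪ (Y ∩ W))| = 1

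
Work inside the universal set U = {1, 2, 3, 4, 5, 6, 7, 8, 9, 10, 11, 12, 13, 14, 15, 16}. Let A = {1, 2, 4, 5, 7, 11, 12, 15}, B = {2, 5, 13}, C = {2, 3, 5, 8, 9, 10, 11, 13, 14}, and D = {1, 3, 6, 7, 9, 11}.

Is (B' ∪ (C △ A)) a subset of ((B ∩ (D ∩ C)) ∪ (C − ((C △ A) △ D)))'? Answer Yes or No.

No

B' = {1, 3, 4, 6, 7, 8, 9, 10, 11, 12, 14, 15, 16}
C △ A = {1, 3, 4, 7, 8, 9, 10, 12, 13, 14, 15}
B' ∪ (C △ A) = {1, 3, 4, 6, 7, 8, 9, 10, 11, 12, 13, 14, 15, 16}
D ∩ C = {3, 9, 11}
B ∩ (D ∩ C) = {}
(C △ A) △ D = {4, 6, 8, 10, 11, 12, 13, 14, 15}
C − ((C △ A) △ D) = {2, 3, 5, 9}
(B ∩ (D ∩ C)) ∪ (C − ((C △ A) △ D)) = {2, 3, 5, 9}
((B ∩ (D ∩ C)) ∪ (C − ((C △ A) △ D)))' = {1, 4, 6, 7, 8, 10, 11, 12, 13, 14, 15, 16}
3 ∈ B' ∪ (C △ A) but 3 ∉ ((B ∩ (D ∩ C)) ∪ (C − ((C △ A) △ D)))', so the inclusion fails.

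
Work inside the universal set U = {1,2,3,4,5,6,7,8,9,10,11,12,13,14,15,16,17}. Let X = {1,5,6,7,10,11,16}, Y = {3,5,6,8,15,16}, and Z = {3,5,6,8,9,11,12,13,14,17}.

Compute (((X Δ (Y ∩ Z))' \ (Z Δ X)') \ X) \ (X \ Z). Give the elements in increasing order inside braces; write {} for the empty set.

{9,12,13,14,17}

Y ∩ Z = {3,5,6,8}
X Δ (Y ∩ Z) = {1,3,7,8,10,11,16}
(X Δ (Y ∩ Z))' = {2,4,5,6,9,12,13,14,15,17}
Z Δ X = {1,3,7,8,9,10,12,13,14,16,17}
(Z Δ X)' = {2,4,5,6,11,15}
(X Δ (Y ∩ Z))' \ (Z Δ X)' = {9,12,13,14,17}
((X Δ (Y ∩ Z))' \ (Z Δ X)') \ X = {9,12,13,14,17}
X \ Z = {1,7,10,16}
(((X Δ (Y ∩ Z))' \ (Z Δ X)') \ X) \ (X \ Z) = {9,12,13,14,17}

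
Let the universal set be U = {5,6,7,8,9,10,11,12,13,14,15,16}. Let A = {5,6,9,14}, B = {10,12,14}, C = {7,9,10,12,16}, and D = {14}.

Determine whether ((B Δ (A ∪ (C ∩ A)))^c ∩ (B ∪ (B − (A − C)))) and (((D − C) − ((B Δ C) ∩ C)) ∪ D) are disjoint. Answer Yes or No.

No

C ∩ A = {9}
A ∪ (C ∩ A) = {5,6,9,14}
B Δ (A ∪ (C ∩ A)) = {5,6,9,10,12}
(B Δ (A ∪ (C ∩ A)))^c = {7,8,11,13,14,15,16}
A − C = {5,6,14}
B − (A − C) = {10,12}
B ∪ (B − (A − C)) = {10,12,14}
(B Δ (A ∪ (C ∩ A)))^c ∩ (B ∪ (B − (A − C))) = {14}
D − C = {14}
B Δ C = {7,9,14,16}
(B Δ C) ∩ C = {7,9,16}
(D − C) − ((B Δ C) ∩ C) = {14}
((D − C) − ((B Δ C) ∩ C)) ∪ D = {14}
14 lies in both, so they are not disjoint.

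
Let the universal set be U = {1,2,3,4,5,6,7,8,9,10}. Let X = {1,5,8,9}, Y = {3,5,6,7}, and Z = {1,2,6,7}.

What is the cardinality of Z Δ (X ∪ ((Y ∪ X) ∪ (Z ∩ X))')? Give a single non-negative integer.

7

Y ∪ X = {1,3,5,6,7,8,9}
Z ∩ X = {1}
(Y ∪ X) ∪ (Z ∩ X) = {1,3,5,6,7,8,9}
((Y ∪ X) ∪ (Z ∩ X))' = {2,4,10}
X ∪ ((Y ∪ X) ∪ (Z ∩ X))' = {1,2,4,5,8,9,10}
Z Δ (X ∪ ((Y ∪ X) ∪ (Z ∩ X))') = {4,5,6,7,8,9,10}
|Z Δ (X ∪ ((Y ∪ X) ∪ (Z ∩ X))')| = 7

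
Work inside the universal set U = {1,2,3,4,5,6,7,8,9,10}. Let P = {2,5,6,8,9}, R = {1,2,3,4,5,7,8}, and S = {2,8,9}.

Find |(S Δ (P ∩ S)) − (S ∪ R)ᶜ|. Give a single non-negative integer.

0

P ∩ S = {2,8,9}
S Δ (P ∩ S) = {}
S ∪ R = {1,2,3,4,5,7,8,9}
(S ∪ R)ᶜ = {6,10}
(S Δ (P ∩ S)) − (S ∪ R)ᶜ = {}
|(S Δ (P ∩ S)) − (S ∪ R)ᶜ| = 0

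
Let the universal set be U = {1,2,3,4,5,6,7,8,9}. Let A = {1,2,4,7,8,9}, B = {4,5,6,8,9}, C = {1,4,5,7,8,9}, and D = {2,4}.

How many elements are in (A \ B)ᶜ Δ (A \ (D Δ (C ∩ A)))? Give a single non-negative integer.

A \ B = {1,2,7}
(A \ B)ᶜ = {3,4,5,6,8,9}
C ∩ A = {1,4,7,8,9}
D Δ (C ∩ A) = {1,2,7,8,9}
A \ (D Δ (C ∩ A)) = {4}
(A \ B)ᶜ Δ (A \ (D Δ (C ∩ A))) = {3,5,6,8,9}
|(A \ B)ᶜ Δ (A \ (D Δ (C ∩ A)))| = 5

5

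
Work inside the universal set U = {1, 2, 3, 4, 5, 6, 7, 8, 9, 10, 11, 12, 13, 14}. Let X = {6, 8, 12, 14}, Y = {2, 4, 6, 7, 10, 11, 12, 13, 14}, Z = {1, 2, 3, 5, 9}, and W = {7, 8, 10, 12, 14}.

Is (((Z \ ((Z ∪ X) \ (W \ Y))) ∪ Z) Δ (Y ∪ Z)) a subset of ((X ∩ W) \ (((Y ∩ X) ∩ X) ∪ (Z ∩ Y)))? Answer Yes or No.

No

Z ∪ X = {1, 2, 3, 5, 6, 8, 9, 12, 14}
W \ Y = {8}
(Z ∪ X) \ (W \ Y) = {1, 2, 3, 5, 6, 9, 12, 14}
Z \ ((Z ∪ X) \ (W \ Y)) = {}
(Z \ ((Z ∪ X) \ (W \ Y))) ∪ Z = {1, 2, 3, 5, 9}
Y ∪ Z = {1, 2, 3, 4, 5, 6, 7, 9, 10, 11, 12, 13, 14}
((Z \ ((Z ∪ X) \ (W \ Y))) ∪ Z) Δ (Y ∪ Z) = {4, 6, 7, 10, 11, 12, 13, 14}
X ∩ W = {8, 12, 14}
Y ∩ X = {6, 12, 14}
(Y ∩ X) ∩ X = {6, 12, 14}
Z ∩ Y = {2}
((Y ∩ X) ∩ X) ∪ (Z ∩ Y) = {2, 6, 12, 14}
(X ∩ W) \ (((Y ∩ X) ∩ X) ∪ (Z ∩ Y)) = {8}
4 ∈ ((Z \ ((Z ∪ X) \ (W \ Y))) ∪ Z) Δ (Y ∪ Z) but 4 ∉ (X ∩ W) \ (((Y ∩ X) ∩ X) ∪ (Z ∩ Y)), so the inclusion fails.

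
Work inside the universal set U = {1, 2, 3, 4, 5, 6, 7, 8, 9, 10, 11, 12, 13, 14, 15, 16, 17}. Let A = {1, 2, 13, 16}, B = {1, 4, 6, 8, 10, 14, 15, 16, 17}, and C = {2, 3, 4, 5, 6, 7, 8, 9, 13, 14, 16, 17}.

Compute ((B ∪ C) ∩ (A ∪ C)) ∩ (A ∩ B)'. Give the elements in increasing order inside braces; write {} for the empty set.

B ∪ C = {1, 2, 3, 4, 5, 6, 7, 8, 9, 10, 13, 14, 15, 16, 17}
A ∪ C = {1, 2, 3, 4, 5, 6, 7, 8, 9, 13, 14, 16, 17}
(B ∪ C) ∩ (A ∪ C) = {1, 2, 3, 4, 5, 6, 7, 8, 9, 13, 14, 16, 17}
A ∩ B = {1, 16}
(A ∩ B)' = {2, 3, 4, 5, 6, 7, 8, 9, 10, 11, 12, 13, 14, 15, 17}
((B ∪ C) ∩ (A ∪ C)) ∩ (A ∩ B)' = {2, 3, 4, 5, 6, 7, 8, 9, 13, 14, 17}

{2, 3, 4, 5, 6, 7, 8, 9, 13, 14, 17}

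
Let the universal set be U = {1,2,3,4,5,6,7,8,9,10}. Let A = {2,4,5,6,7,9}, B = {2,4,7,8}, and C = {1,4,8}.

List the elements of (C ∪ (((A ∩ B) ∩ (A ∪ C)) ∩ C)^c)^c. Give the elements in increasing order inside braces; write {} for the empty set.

A ∩ B = {2,4,7}
A ∪ C = {1,2,4,5,6,7,8,9}
(A ∩ B) ∩ (A ∪ C) = {2,4,7}
((A ∩ B) ∩ (A ∪ C)) ∩ C = {4}
(((A ∩ B) ∩ (A ∪ C)) ∩ C)^c = {1,2,3,5,6,7,8,9,10}
C ∪ (((A ∩ B) ∩ (A ∪ C)) ∩ C)^c = {1,2,3,4,5,6,7,8,9,10}
(C ∪ (((A ∩ B) ∩ (A ∪ C)) ∩ C)^c)^c = {}

{}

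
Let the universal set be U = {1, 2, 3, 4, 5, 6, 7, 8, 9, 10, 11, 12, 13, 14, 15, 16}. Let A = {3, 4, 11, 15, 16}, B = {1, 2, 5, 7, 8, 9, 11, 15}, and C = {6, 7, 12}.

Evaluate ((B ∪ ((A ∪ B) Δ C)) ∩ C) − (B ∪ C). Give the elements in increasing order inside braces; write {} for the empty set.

{}

A ∪ B = {1, 2, 3, 4, 5, 7, 8, 9, 11, 15, 16}
(A ∪ B) Δ C = {1, 2, 3, 4, 5, 6, 8, 9, 11, 12, 15, 16}
B ∪ ((A ∪ B) Δ C) = {1, 2, 3, 4, 5, 6, 7, 8, 9, 11, 12, 15, 16}
(B ∪ ((A ∪ B) Δ C)) ∩ C = {6, 7, 12}
B ∪ C = {1, 2, 5, 6, 7, 8, 9, 11, 12, 15}
((B ∪ ((A ∪ B) Δ C)) ∩ C) − (B ∪ C) = {}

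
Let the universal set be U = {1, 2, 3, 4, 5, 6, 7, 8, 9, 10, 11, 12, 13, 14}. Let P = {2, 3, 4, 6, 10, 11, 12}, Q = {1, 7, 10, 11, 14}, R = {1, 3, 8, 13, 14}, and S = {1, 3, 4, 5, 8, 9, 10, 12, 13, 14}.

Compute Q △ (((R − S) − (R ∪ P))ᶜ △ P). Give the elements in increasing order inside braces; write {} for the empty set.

{5, 8, 9, 10, 11, 13}

R − S = {}
R ∪ P = {1, 2, 3, 4, 6, 8, 10, 11, 12, 13, 14}
(R − S) − (R ∪ P) = {}
((R − S) − (R ∪ P))ᶜ = {1, 2, 3, 4, 5, 6, 7, 8, 9, 10, 11, 12, 13, 14}
((R − S) − (R ∪ P))ᶜ △ P = {1, 5, 7, 8, 9, 13, 14}
Q △ (((R − S) − (R ∪ P))ᶜ △ P) = {5, 8, 9, 10, 11, 13}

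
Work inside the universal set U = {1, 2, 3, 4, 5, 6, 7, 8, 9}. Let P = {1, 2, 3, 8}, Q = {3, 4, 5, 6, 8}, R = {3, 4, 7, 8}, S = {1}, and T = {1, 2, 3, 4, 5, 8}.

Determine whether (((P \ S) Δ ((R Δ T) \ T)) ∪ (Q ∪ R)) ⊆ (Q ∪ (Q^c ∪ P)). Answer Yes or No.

Yes

P \ S = {2, 3, 8}
R Δ T = {1, 2, 5, 7}
(R Δ T) \ T = {7}
(P \ S) Δ ((R Δ T) \ T) = {2, 3, 7, 8}
Q ∪ R = {3, 4, 5, 6, 7, 8}
((P \ S) Δ ((R Δ T) \ T)) ∪ (Q ∪ R) = {2, 3, 4, 5, 6, 7, 8}
Q^c = {1, 2, 7, 9}
Q^c ∪ P = {1, 2, 3, 7, 8, 9}
Q ∪ (Q^c ∪ P) = {1, 2, 3, 4, 5, 6, 7, 8, 9}
Every element of {2, 3, 4, 5, 6, 7, 8} is in {1, 2, 3, 4, 5, 6, 7, 8, 9}, so ((P \ S) Δ ((R Δ T) \ T)) ∪ (Q ∪ R) ⊆ Q ∪ (Q^c ∪ P).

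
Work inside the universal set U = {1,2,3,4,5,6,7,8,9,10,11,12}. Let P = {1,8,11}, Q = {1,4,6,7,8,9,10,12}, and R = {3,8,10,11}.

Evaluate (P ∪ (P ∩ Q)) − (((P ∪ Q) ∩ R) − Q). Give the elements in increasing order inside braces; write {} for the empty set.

{1,8}

P ∩ Q = {1,8}
P ∪ (P ∩ Q) = {1,8,11}
P ∪ Q = {1,4,6,7,8,9,10,11,12}
(P ∪ Q) ∩ R = {8,10,11}
((P ∪ Q) ∩ R) − Q = {11}
(P ∪ (P ∩ Q)) − (((P ∪ Q) ∩ R) − Q) = {1,8}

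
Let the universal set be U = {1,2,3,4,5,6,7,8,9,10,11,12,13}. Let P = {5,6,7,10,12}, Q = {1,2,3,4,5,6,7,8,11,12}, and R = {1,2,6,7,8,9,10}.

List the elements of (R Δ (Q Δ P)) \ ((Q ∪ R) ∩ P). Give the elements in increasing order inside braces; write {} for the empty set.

{3,4,9,11}

Q Δ P = {1,2,3,4,8,10,11}
R Δ (Q Δ P) = {3,4,6,7,9,11}
Q ∪ R = {1,2,3,4,5,6,7,8,9,10,11,12}
(Q ∪ R) ∩ P = {5,6,7,10,12}
(R Δ (Q Δ P)) \ ((Q ∪ R) ∩ P) = {3,4,9,11}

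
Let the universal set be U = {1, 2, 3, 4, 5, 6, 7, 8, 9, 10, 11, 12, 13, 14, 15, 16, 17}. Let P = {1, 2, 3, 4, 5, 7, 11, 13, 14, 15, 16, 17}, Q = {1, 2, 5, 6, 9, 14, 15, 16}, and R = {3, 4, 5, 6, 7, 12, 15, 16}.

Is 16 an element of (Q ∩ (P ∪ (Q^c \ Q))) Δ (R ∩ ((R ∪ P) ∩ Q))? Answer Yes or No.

No

16 ∈ Q, so 16 ∉ Q^c
16 ∉ Q^c and 16 ∈ Q, so 16 ∉ Q^c \ Q
16 ∈ P and 16 ∉ (Q^c \ Q), so 16 ∈ P ∪ (Q^c \ Q)
16 ∈ Q and 16 ∈ (P ∪ (Q^c \ Q)), so 16 ∈ Q ∩ (P ∪ (Q^c \ Q))
16 ∈ R and 16 ∈ P, so 16 ∈ R ∪ P
16 ∈ (R ∪ P) and 16 ∈ Q, so 16 ∈ (R ∪ P) ∩ Q
16 ∈ R and 16 ∈ ((R ∪ P) ∩ Q), so 16 ∈ R ∩ ((R ∪ P) ∩ Q)
16 ∈ (Q ∩ (P ∪ (Q^c \ Q))) and 16 ∈ (R ∩ ((R ∪ P) ∩ Q)), so 16 ∉ (Q ∩ (P ∪ (Q^c \ Q))) Δ (R ∩ ((R ∪ P) ∩ Q))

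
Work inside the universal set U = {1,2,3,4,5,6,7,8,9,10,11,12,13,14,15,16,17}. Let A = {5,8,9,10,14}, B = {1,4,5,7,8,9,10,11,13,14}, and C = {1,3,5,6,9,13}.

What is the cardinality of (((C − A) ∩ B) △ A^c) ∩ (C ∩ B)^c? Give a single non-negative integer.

10

C − A = {1,3,6,13}
(C − A) ∩ B = {1,13}
A^c = {1,2,3,4,6,7,11,12,13,15,16,17}
((C − A) ∩ B) △ A^c = {2,3,4,6,7,11,12,15,16,17}
C ∩ B = {1,5,9,13}
(C ∩ B)^c = {2,3,4,6,7,8,10,11,12,14,15,16,17}
(((C − A) ∩ B) △ A^c) ∩ (C ∩ B)^c = {2,3,4,6,7,11,12,15,16,17}
|(((C − A) ∩ B) △ A^c) ∩ (C ∩ B)^c| = 10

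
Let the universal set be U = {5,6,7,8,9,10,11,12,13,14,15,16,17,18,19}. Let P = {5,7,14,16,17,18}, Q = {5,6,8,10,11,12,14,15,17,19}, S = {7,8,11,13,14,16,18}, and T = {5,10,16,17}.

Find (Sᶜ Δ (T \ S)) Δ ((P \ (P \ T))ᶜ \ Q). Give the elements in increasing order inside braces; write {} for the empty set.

{6,7,12,13,15,18,19}

Sᶜ = {5,6,9,10,12,15,17,19}
T \ S = {5,10,17}
Sᶜ Δ (T \ S) = {6,9,12,15,19}
P \ T = {7,14,18}
P \ (P \ T) = {5,16,17}
(P \ (P \ T))ᶜ = {6,7,8,9,10,11,12,13,14,15,18,19}
(P \ (P \ T))ᶜ \ Q = {7,9,13,18}
(Sᶜ Δ (T \ S)) Δ ((P \ (P \ T))ᶜ \ Q) = {6,7,12,13,15,18,19}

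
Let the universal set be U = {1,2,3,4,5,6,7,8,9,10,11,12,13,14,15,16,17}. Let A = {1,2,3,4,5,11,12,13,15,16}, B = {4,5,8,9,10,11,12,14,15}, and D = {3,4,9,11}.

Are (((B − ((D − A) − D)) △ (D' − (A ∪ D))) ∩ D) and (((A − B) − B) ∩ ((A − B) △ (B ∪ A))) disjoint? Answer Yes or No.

Yes

D − A = {9}
(D − A) − D = {}
B − ((D − A) − D) = {4,5,8,9,10,11,12,14,15}
D' = {1,2,5,6,7,8,10,12,13,14,15,16,17}
A ∪ D = {1,2,3,4,5,9,11,12,13,15,16}
D' − (A ∪ D) = {6,7,8,10,14,17}
(B − ((D − A) − D)) △ (D' − (A ∪ D)) = {4,5,6,7,9,11,12,15,17}
((B − ((D − A) − D)) △ (D' − (A ∪ D))) ∩ D = {4,9,11}
A − B = {1,2,3,13,16}
(A − B) − B = {1,2,3,13,16}
B ∪ A = {1,2,3,4,5,8,9,10,11,12,13,14,15,16}
(A − B) △ (B ∪ A) = {4,5,8,9,10,11,12,14,15}
((A − B) − B) ∩ ((A − B) △ (B ∪ A)) = {}
{4,9,11} and {} share no elements.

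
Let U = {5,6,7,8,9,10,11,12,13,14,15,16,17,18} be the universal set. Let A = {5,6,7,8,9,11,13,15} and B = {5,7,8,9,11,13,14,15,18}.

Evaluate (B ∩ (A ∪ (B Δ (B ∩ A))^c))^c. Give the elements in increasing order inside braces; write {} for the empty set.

B ∩ A = {5,7,8,9,11,13,15}
B Δ (B ∩ A) = {14,18}
(B Δ (B ∩ A))^c = {5,6,7,8,9,10,11,12,13,15,16,17}
A ∪ (B Δ (B ∩ A))^c = {5,6,7,8,9,10,11,12,13,15,16,17}
B ∩ (A ∪ (B Δ (B ∩ A))^c) = {5,7,8,9,11,13,15}
(B ∩ (A ∪ (B Δ (B ∩ A))^c))^c = {6,10,12,14,16,17,18}

{6,10,12,14,16,17,18}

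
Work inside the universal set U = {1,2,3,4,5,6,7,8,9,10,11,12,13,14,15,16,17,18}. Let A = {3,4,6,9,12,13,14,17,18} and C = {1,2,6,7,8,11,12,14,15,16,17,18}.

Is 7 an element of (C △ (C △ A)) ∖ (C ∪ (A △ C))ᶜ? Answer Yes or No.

7 ∈ C and 7 ∉ A, so 7 ∈ C △ A
7 ∈ C and 7 ∈ (C △ A), so 7 ∉ C △ (C △ A)
7 ∉ A and 7 ∈ C, so 7 ∈ A △ C
7 ∈ C and 7 ∈ (A △ C), so 7 ∈ C ∪ (A △ C)
7 ∉ (C ∪ (A △ C))ᶜ since 7 ∈ (C ∪ (A △ C))
7 ∉ (C △ (C △ A)) and 7 ∉ (C ∪ (A △ C))ᶜ, so 7 ∉ (C △ (C △ A)) ∖ (C ∪ (A △ C))ᶜ

No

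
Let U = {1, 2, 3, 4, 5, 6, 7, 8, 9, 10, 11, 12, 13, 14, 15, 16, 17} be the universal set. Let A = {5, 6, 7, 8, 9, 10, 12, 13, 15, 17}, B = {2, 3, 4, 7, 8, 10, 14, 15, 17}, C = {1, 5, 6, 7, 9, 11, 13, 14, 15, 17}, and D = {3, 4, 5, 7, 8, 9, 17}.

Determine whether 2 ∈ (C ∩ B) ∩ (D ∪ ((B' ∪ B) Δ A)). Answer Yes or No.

No

2 ∉ C and 2 ∈ B, so 2 ∉ C ∩ B
2 ∈ B, so 2 ∉ B'
2 ∉ B' and 2 ∈ B, so 2 ∈ B' ∪ B
2 ∈ (B' ∪ B) and 2 ∉ A, so 2 ∈ (B' ∪ B) Δ A
2 ∉ D and 2 ∈ ((B' ∪ B) Δ A), so 2 ∈ D ∪ ((B' ∪ B) Δ A)
2 ∉ (C ∩ B) and 2 ∈ (D ∪ ((B' ∪ B) Δ A)), so 2 ∉ (C ∩ B) ∩ (D ∪ ((B' ∪ B) Δ A))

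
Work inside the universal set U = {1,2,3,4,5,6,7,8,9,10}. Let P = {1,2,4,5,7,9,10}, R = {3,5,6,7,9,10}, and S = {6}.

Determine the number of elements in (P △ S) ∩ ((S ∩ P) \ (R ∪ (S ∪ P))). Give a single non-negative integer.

P △ S = {1,2,4,5,6,7,9,10}
S ∩ P = {}
S ∪ P = {1,2,4,5,6,7,9,10}
R ∪ (S ∪ P) = {1,2,3,4,5,6,7,9,10}
(S ∩ P) \ (R ∪ (S ∪ P)) = {}
(P △ S) ∩ ((S ∩ P) \ (R ∪ (S ∪ P))) = {}
|(P △ S) ∩ ((S ∩ P) \ (R ∪ (S ∪ P)))| = 0

0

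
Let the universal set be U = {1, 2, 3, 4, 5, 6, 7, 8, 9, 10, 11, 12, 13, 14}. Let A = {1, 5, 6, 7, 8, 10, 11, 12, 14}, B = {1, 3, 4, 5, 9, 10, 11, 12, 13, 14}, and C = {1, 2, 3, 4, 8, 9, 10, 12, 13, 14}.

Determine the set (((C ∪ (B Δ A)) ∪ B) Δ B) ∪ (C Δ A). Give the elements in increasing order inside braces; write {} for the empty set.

{2, 3, 4, 5, 6, 7, 8, 9, 11, 13}

B Δ A = {3, 4, 6, 7, 8, 9, 13}
C ∪ (B Δ A) = {1, 2, 3, 4, 6, 7, 8, 9, 10, 12, 13, 14}
(C ∪ (B Δ A)) ∪ B = {1, 2, 3, 4, 5, 6, 7, 8, 9, 10, 11, 12, 13, 14}
((C ∪ (B Δ A)) ∪ B) Δ B = {2, 6, 7, 8}
C Δ A = {2, 3, 4, 5, 6, 7, 9, 11, 13}
(((C ∪ (B Δ A)) ∪ B) Δ B) ∪ (C Δ A) = {2, 3, 4, 5, 6, 7, 8, 9, 11, 13}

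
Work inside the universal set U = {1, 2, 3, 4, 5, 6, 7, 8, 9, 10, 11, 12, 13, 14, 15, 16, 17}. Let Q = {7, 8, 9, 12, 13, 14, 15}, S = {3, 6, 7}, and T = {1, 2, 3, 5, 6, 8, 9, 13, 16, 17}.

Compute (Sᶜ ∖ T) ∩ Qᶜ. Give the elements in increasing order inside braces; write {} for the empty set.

{4, 10, 11}

Sᶜ = {1, 2, 4, 5, 8, 9, 10, 11, 12, 13, 14, 15, 16, 17}
Sᶜ ∖ T = {4, 10, 11, 12, 14, 15}
Qᶜ = {1, 2, 3, 4, 5, 6, 10, 11, 16, 17}
(Sᶜ ∖ T) ∩ Qᶜ = {4, 10, 11}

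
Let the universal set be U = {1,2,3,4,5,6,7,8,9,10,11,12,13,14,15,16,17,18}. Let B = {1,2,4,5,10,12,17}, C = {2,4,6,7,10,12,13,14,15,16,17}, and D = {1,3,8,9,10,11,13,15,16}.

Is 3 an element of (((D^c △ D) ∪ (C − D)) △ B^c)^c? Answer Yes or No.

Yes

3 ∈ D, so 3 ∉ D^c
3 ∉ D^c and 3 ∈ D, so 3 ∈ D^c △ D
3 ∉ C and 3 ∈ D, so 3 ∉ C − D
3 ∈ (D^c △ D) and 3 ∉ (C − D), so 3 ∈ (D^c △ D) ∪ (C − D)
3 ∉ B, so 3 ∈ B^c
3 ∈ ((D^c △ D) ∪ (C − D)) and 3 ∈ B^c, so 3 ∉ ((D^c △ D) ∪ (C − D)) △ B^c
3 ∈ (((D^c △ D) ∪ (C − D)) △ B^c)^c since 3 ∉ (((D^c △ D) ∪ (C − D)) △ B^c)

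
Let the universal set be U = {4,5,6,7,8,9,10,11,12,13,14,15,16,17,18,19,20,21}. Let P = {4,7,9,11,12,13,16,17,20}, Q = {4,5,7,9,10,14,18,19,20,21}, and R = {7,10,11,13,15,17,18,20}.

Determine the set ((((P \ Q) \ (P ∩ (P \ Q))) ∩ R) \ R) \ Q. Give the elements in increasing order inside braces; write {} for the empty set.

P \ Q = {11,12,13,16,17}
P ∩ (P \ Q) = {11,12,13,16,17}
(P \ Q) \ (P ∩ (P \ Q)) = {}
((P \ Q) \ (P ∩ (P \ Q))) ∩ R = {}
(((P \ Q) \ (P ∩ (P \ Q))) ∩ R) \ R = {}
((((P \ Q) \ (P ∩ (P \ Q))) ∩ R) \ R) \ Q = {}

{}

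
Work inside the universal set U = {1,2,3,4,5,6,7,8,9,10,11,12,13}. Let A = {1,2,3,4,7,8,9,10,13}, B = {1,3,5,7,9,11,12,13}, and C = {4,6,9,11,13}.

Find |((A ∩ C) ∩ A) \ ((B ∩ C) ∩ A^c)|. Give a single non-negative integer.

A ∩ C = {4,9,13}
(A ∩ C) ∩ A = {4,9,13}
B ∩ C = {9,11,13}
A^c = {5,6,11,12}
(B ∩ C) ∩ A^c = {11}
((A ∩ C) ∩ A) \ ((B ∩ C) ∩ A^c) = {4,9,13}
|((A ∩ C) ∩ A) \ ((B ∩ C) ∩ A^c)| = 3

3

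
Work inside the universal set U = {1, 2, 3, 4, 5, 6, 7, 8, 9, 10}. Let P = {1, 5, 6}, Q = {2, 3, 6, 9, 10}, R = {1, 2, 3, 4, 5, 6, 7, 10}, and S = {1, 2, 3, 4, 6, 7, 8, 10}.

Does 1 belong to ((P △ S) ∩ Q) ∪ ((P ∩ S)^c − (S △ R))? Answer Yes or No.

No

1 ∈ P and 1 ∈ S, so 1 ∉ P △ S
1 ∉ (P △ S) and 1 ∉ Q, so 1 ∉ (P △ S) ∩ Q
1 ∈ P and 1 ∈ S, so 1 ∈ P ∩ S
1 ∉ (P ∩ S)^c since 1 ∈ (P ∩ S)
1 ∈ S and 1 ∈ R, so 1 ∉ S △ R
1 ∉ (P ∩ S)^c and 1 ∉ (S △ R), so 1 ∉ (P ∩ S)^c − (S △ R)
1 ∉ ((P △ S) ∩ Q) and 1 ∉ ((P ∩ S)^c − (S △ R)), so 1 ∉ ((P △ S) ∩ Q) ∪ ((P ∩ S)^c − (S △ R))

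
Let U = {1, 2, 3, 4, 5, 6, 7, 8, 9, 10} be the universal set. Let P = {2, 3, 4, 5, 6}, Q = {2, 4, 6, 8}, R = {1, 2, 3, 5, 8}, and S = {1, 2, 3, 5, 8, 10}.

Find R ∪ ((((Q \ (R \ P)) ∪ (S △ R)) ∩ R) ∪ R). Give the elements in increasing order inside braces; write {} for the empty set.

{1, 2, 3, 5, 8}

R \ P = {1, 8}
Q \ (R \ P) = {2, 4, 6}
S △ R = {10}
(Q \ (R \ P)) ∪ (S △ R) = {2, 4, 6, 10}
((Q \ (R \ P)) ∪ (S △ R)) ∩ R = {2}
(((Q \ (R \ P)) ∪ (S △ R)) ∩ R) ∪ R = {1, 2, 3, 5, 8}
R ∪ ((((Q \ (R \ P)) ∪ (S △ R)) ∩ R) ∪ R) = {1, 2, 3, 5, 8}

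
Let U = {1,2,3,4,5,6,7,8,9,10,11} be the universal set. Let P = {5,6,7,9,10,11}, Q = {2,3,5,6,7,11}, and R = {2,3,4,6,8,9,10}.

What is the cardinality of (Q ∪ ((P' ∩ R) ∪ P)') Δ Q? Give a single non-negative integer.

P' = {1,2,3,4,8}
P' ∩ R = {2,3,4,8}
(P' ∩ R) ∪ P = {2,3,4,5,6,7,8,9,10,11}
((P' ∩ R) ∪ P)' = {1}
Q ∪ ((P' ∩ R) ∪ P)' = {1,2,3,5,6,7,11}
(Q ∪ ((P' ∩ R) ∪ P)') Δ Q = {1}
|(Q ∪ ((P' ∩ R) ∪ P)') Δ Q| = 1

1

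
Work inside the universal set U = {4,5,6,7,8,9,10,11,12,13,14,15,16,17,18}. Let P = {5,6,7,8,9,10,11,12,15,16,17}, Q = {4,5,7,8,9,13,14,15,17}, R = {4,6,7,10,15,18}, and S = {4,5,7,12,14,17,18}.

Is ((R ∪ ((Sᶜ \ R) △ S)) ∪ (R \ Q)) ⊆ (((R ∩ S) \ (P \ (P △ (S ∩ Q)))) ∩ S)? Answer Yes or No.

Sᶜ = {6,8,9,10,11,13,15,16}
Sᶜ \ R = {8,9,11,13,16}
(Sᶜ \ R) △ S = {4,5,7,8,9,11,12,13,14,16,17,18}
R ∪ ((Sᶜ \ R) △ S) = {4,5,6,7,8,9,10,11,12,13,14,15,16,17,18}
R \ Q = {6,10,18}
(R ∪ ((Sᶜ \ R) △ S)) ∪ (R \ Q) = {4,5,6,7,8,9,10,11,12,13,14,15,16,17,18}
R ∩ S = {4,7,18}
S ∩ Q = {4,5,7,14,17}
P △ (S ∩ Q) = {4,6,8,9,10,11,12,14,15,16}
P \ (P △ (S ∩ Q)) = {5,7,17}
(R ∩ S) \ (P \ (P △ (S ∩ Q))) = {4,18}
((R ∩ S) \ (P \ (P △ (S ∩ Q)))) ∩ S = {4,18}
5 ∈ (R ∪ ((Sᶜ \ R) △ S)) ∪ (R \ Q) but 5 ∉ ((R ∩ S) \ (P \ (P △ (S ∩ Q)))) ∩ S, so the inclusion fails.

No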